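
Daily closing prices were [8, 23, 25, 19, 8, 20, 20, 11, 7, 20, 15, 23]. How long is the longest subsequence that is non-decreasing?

6

Track the smallest tail for each achievable length (allowing ties):
8 → extends → [8]
23 → extends → [8, 23]
25 → extends → [8, 23, 25]
19 → replaces 23 → [8, 19, 25]
8 → replaces 19 → [8, 8, 25]
20 → replaces 25 → [8, 8, 20]
20 → extends → [8, 8, 20, 20]
11 → replaces 20 → [8, 8, 11, 20]
7 → replaces 8 → [7, 8, 11, 20]
20 → extends → [7, 8, 11, 20, 20]
15 → replaces 20 → [7, 8, 11, 15, 20]
23 → extends → [7, 8, 11, 15, 20, 23]
Six tails, so the longest non-decreasing subsequence has length 6 (e.g. 8, 19, 20, 20, 20, 23).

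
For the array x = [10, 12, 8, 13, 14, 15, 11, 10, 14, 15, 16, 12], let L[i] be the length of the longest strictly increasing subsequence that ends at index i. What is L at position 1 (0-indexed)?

dp[i] = 1 + max{dp[j] : j<i, x[j]<x[i]} (or 1 if no such j):
i:      0  1  2  3  4  5  6  7  8  9 10 11
x[i]:  10 12  8 13 14 15 11 10 14 15 16 12
dp:     1  2  1  3  4  5  2  2  4  5  6  3
At index 1 the value is 2.

2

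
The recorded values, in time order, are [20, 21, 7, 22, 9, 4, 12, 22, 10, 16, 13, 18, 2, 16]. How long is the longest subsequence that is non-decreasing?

Let dp[i] be the length of the longest such subsequence ending at index i:
i:      1  2  3  4  5  6  7  8  9 10 11 12 13 14
a[i]:  20 21  7 22  9  4 12 22 10 16 13 18  2 16
dp:     1  2  1  3  2  1  3  4  3  4  4  5  1  5
Maximum dp value is 5.

5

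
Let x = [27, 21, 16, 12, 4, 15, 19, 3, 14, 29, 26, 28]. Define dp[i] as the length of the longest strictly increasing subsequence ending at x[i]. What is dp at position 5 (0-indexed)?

2

dp[i] = 1 + max{dp[j] : j<i, x[j]<x[i]} (or 1 if no such j):
i:      0  1  2  3  4  5  6  7  8  9 10 11
x[i]:  27 21 16 12  4 15 19  3 14 29 26 28
dp:     1  1  1  1  1  2  3  1  2  4  4  5
At index 5 the value is 2.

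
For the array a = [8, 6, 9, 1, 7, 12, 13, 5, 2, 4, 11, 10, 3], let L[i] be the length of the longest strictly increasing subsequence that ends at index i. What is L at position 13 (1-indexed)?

3

dp[i] = 1 + max{dp[j] : j<i, a[j]<a[i]} (or 1 if no such j):
i:      1  2  3  4  5  6  7  8  9 10 11 12 13
a[i]:   8  6  9  1  7 12 13  5  2  4 11 10  3
dp:     1  1  2  1  2  3  4  2  2  3  4  4  3
At index 13 the value is 3.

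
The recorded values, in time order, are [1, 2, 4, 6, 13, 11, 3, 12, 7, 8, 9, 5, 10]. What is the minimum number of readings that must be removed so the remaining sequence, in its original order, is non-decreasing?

Fewest deletions = n − (longest non-decreasing subsequence).
Patience tails:
1 → extends → [1]
2 → extends → [1, 2]
4 → extends → [1, 2, 4]
6 → extends → [1, 2, 4, 6]
13 → extends → [1, 2, 4, 6, 13]
11 → replaces 13 → [1, 2, 4, 6, 11]
3 → replaces 4 → [1, 2, 3, 6, 11]
12 → extends → [1, 2, 3, 6, 11, 12]
7 → replaces 11 → [1, 2, 3, 6, 7, 12]
8 → replaces 12 → [1, 2, 3, 6, 7, 8]
9 → extends → [1, 2, 3, 6, 7, 8, 9]
5 → replaces 6 → [1, 2, 3, 5, 7, 8, 9]
10 → extends → [1, 2, 3, 5, 7, 8, 9, 10]
Longest non-decreasing subsequence has length 8, so deletions = 13 − 8 = 5.

5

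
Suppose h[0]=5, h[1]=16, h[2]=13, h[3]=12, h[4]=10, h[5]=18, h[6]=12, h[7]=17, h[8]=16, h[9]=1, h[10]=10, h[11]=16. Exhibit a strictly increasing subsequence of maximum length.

5, 10, 12, 17

Patience tails give the LIS length; then backtrack through the dp parents:
5 → extends → [5]
16 → extends → [5, 16]
13 → replaces 16 → [5, 13]
12 → replaces 13 → [5, 12]
10 → replaces 12 → [5, 10]
18 → extends → [5, 10, 18]
12 → replaces 18 → [5, 10, 12]
17 → extends → [5, 10, 12, 17]
16 → replaces 17 → [5, 10, 12, 16]
1 → replaces 5 → [1, 10, 12, 16]
10 → already a tail → [1, 10, 12, 16]
16 → already a tail → [1, 10, 12, 16]
Length 4; one witness is 5, 10, 12, 17.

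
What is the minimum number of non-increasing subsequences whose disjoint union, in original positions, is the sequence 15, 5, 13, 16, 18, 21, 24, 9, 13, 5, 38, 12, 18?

7

The minimum number of non-increasing subsequences covering a sequence equals the length of its longest strictly increasing subsequence.
LIS length is 7 (e.g. 5, 13, 16, 18, 21, 24, 38), so 7 piles are needed.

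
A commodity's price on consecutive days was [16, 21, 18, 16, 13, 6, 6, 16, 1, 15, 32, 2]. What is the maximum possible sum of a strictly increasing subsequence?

69

Let S[i] be the best sum of a strictly increasing subsequence ending at i:
i:      1  2  3  4  5  6  7  8  9 10 11 12
a[i]:  16 21 18 16 13  6  6 16  1 15 32  2
S:     16 37 34 16 13  6  6 29  1 28 69  3
Maximum is 69 (e.g. 16 + 21 + 32).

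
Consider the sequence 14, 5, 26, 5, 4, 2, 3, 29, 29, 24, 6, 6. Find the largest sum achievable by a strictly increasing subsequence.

69

Let S[i] be the best sum of a strictly increasing subsequence ending at i:
i:      1  2  3  4  5  6  7  8  9 10 11 12
a[i]:  14  5 26  5  4  2  3 29 29 24  6  6
S:     14  5 40  5  4  2  5 69 69 38 11 11
Maximum is 69 (e.g. 14 + 26 + 29).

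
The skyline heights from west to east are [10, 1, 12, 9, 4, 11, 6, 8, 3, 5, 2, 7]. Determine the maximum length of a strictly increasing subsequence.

4

Let dp[i] be the length of the longest such subsequence ending at index i:
i:      1  2  3  4  5  6  7  8  9 10 11 12
a[i]:  10  1 12  9  4 11  6  8  3  5  2  7
dp:     1  1  2  2  2  3  3  4  2  3  2  4
Maximum dp value is 4.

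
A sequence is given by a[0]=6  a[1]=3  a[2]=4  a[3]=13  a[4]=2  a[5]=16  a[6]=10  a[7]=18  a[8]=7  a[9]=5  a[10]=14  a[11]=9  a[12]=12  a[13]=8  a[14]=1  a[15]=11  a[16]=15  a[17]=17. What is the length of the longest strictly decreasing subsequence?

5

Negate each value so 'decreasing' becomes 'increasing', then run patience tails on the negated sequence:
-6 → extends → [-6]
-3 → extends → [-6, -3]
-4 → replaces -3 → [-6, -4]
-13 → replaces -6 → [-13, -4]
-2 → extends → [-13, -4, -2]
-16 → replaces -13 → [-16, -4, -2]
-10 → replaces -4 → [-16, -10, -2]
-18 → replaces -16 → [-18, -10, -2]
-7 → replaces -2 → [-18, -10, -7]
-5 → extends → [-18, -10, -7, -5]
-14 → replaces -10 → [-18, -14, -7, -5]
-9 → replaces -7 → [-18, -14, -9, -5]
-12 → replaces -9 → [-18, -14, -12, -5]
-8 → replaces -5 → [-18, -14, -12, -8]
-1 → extends → [-18, -14, -12, -8, -1]
-11 → replaces -8 → [-18, -14, -12, -11, -1]
-15 → replaces -14 → [-18, -15, -12, -11, -1]
-17 → replaces -15 → [-18, -17, -12, -11, -1]
Five tails, so the longest strictly decreasing subsequence of the original has length 5.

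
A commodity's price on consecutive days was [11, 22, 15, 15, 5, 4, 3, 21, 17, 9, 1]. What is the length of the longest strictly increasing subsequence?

3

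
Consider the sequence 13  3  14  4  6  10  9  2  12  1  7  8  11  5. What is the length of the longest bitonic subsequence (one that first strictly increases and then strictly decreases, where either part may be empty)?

7

inc[i] = longest strictly increasing subsequence ending at i; dec[i] = longest strictly decreasing subsequence starting at i:
i:      1  2  3  4  5  6  7  8  9 10 11 12 13 14
a[i]:  13  3 14  4  6 10  9  2 12  1  7  8 11  5
inc:    1  1  2  2  3  4  4  1  5  1  4  5  6  3
dec:    5  3  5  3  3  4  3  2  3  1  2  2  2  1
Best peak at i=6 (value 10): inc=4, dec=4, length 4+4−1 = 7.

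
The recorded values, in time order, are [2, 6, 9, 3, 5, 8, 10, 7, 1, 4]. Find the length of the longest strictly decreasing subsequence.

4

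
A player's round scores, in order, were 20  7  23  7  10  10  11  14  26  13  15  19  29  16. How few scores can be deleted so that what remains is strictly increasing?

Fewest deletions = n − (longest strictly increasing subsequence).
Patience tails:
20 → extends → [20]
7 → replaces 20 → [7]
23 → extends → [7, 23]
7 → already a tail → [7, 23]
10 → replaces 23 → [7, 10]
10 → already a tail → [7, 10]
11 → extends → [7, 10, 11]
14 → extends → [7, 10, 11, 14]
26 → extends → [7, 10, 11, 14, 26]
13 → replaces 14 → [7, 10, 11, 13, 26]
15 → replaces 26 → [7, 10, 11, 13, 15]
19 → extends → [7, 10, 11, 13, 15, 19]
29 → extends → [7, 10, 11, 13, 15, 19, 29]
16 → replaces 19 → [7, 10, 11, 13, 15, 16, 29]
Longest strictly increasing subsequence has length 7, so deletions = 14 − 7 = 7.

7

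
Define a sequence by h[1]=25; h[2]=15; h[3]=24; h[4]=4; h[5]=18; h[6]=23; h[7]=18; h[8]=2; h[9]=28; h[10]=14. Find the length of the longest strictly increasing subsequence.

4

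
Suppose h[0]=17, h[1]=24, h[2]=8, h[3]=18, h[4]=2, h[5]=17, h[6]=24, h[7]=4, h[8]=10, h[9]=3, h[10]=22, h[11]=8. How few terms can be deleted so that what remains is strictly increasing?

8

Fewest deletions = n − (longest strictly increasing subsequence).
Patience tails:
17 → extends → [17]
24 → extends → [17, 24]
8 → replaces 17 → [8, 24]
18 → replaces 24 → [8, 18]
2 → replaces 8 → [2, 18]
17 → replaces 18 → [2, 17]
24 → extends → [2, 17, 24]
4 → replaces 17 → [2, 4, 24]
10 → replaces 24 → [2, 4, 10]
3 → replaces 4 → [2, 3, 10]
22 → extends → [2, 3, 10, 22]
8 → replaces 10 → [2, 3, 8, 22]
Longest strictly increasing subsequence has length 4, so deletions = 12 − 4 = 8.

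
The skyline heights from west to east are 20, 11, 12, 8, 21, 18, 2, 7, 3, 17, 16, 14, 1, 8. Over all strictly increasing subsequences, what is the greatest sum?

44

Let S[i] be the best sum of a strictly increasing subsequence ending at i:
i:      1  2  3  4  5  6  7  8  9 10 11 12 13 14
a[i]:  20 11 12  8 21 18  2  7  3 17 16 14  1  8
S:     20 11 23  8 44 41  2  9  5 40 39 37  1 17
Maximum is 44 (e.g. 11 + 12 + 21).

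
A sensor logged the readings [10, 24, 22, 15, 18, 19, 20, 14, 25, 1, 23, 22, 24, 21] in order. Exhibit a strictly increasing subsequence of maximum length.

Patience tails give the LIS length; then backtrack through the dp parents:
10 → extends → [10]
24 → extends → [10, 24]
22 → replaces 24 → [10, 22]
15 → replaces 22 → [10, 15]
18 → extends → [10, 15, 18]
19 → extends → [10, 15, 18, 19]
20 → extends → [10, 15, 18, 19, 20]
14 → replaces 15 → [10, 14, 18, 19, 20]
25 → extends → [10, 14, 18, 19, 20, 25]
1 → replaces 10 → [1, 14, 18, 19, 20, 25]
23 → replaces 25 → [1, 14, 18, 19, 20, 23]
22 → replaces 23 → [1, 14, 18, 19, 20, 22]
24 → extends → [1, 14, 18, 19, 20, 22, 24]
21 → replaces 22 → [1, 14, 18, 19, 20, 21, 24]
Length 7; one witness is 10, 15, 18, 19, 20, 23, 24.

10, 15, 18, 19, 20, 23, 24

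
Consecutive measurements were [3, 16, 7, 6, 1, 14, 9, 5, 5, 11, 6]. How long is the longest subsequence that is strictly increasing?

Track the smallest tail for each achievable length (strict):
3 → extends → [3]
16 → extends → [3, 16]
7 → replaces 16 → [3, 7]
6 → replaces 7 → [3, 6]
1 → replaces 3 → [1, 6]
14 → extends → [1, 6, 14]
9 → replaces 14 → [1, 6, 9]
5 → replaces 6 → [1, 5, 9]
5 → already a tail → [1, 5, 9]
11 → extends → [1, 5, 9, 11]
6 → replaces 9 → [1, 5, 6, 11]
Four tails, so the longest strictly increasing subsequence has length 4 (e.g. 3, 7, 9, 11).

4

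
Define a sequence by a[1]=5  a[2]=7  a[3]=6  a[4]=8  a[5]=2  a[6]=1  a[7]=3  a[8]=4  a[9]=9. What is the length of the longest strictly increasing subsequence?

Track the smallest tail for each achievable length (strict):
5 → extends → [5]
7 → extends → [5, 7]
6 → replaces 7 → [5, 6]
8 → extends → [5, 6, 8]
2 → replaces 5 → [2, 6, 8]
1 → replaces 2 → [1, 6, 8]
3 → replaces 6 → [1, 3, 8]
4 → replaces 8 → [1, 3, 4]
9 → extends → [1, 3, 4, 9]
Four tails, so the longest strictly increasing subsequence has length 4 (e.g. 5, 7, 8, 9).

4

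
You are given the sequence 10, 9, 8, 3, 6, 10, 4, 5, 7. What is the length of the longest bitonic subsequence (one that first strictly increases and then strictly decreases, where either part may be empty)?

5

inc[i] = longest strictly increasing subsequence ending at i; dec[i] = longest strictly decreasing subsequence starting at i:
i:      1  2  3  4  5  6  7  8  9
a[i]:  10  9  8  3  6 10  4  5  7
inc:    1  1  1  1  2  3  2  3  4
dec:    5  4  3  1  2  2  1  1  1
Best peak at i=1 (value 10): inc=1, dec=5, length 1+5−1 = 5.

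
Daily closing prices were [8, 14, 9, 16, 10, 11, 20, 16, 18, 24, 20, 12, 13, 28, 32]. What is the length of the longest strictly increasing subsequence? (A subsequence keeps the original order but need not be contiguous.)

9

Track the smallest tail for each achievable length (strict):
8 → extends → [8]
14 → extends → [8, 14]
9 → replaces 14 → [8, 9]
16 → extends → [8, 9, 16]
10 → replaces 16 → [8, 9, 10]
11 → extends → [8, 9, 10, 11]
20 → extends → [8, 9, 10, 11, 20]
16 → replaces 20 → [8, 9, 10, 11, 16]
18 → extends → [8, 9, 10, 11, 16, 18]
24 → extends → [8, 9, 10, 11, 16, 18, 24]
20 → replaces 24 → [8, 9, 10, 11, 16, 18, 20]
12 → replaces 16 → [8, 9, 10, 11, 12, 18, 20]
13 → replaces 18 → [8, 9, 10, 11, 12, 13, 20]
28 → extends → [8, 9, 10, 11, 12, 13, 20, 28]
32 → extends → [8, 9, 10, 11, 12, 13, 20, 28, 32]
Nine tails, so the longest strictly increasing subsequence has length 9 (e.g. 8, 9, 10, 11, 16, 18, 24, 28, 32).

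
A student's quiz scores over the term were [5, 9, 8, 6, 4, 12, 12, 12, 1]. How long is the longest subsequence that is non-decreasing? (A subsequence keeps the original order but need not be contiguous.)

5

Let dp[i] be the length of the longest such subsequence ending at index i:
i:      1  2  3  4  5  6  7  8  9
a[i]:   5  9  8  6  4 12 12 12  1
dp:     1  2  2  2  1  3  4  5  1
Maximum dp value is 5.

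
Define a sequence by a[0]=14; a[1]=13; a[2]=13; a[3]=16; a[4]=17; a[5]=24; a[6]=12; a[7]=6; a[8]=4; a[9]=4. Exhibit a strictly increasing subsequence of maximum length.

14, 16, 17, 24

Patience tails give the LIS length; then backtrack through the dp parents:
14 → extends → [14]
13 → replaces 14 → [13]
13 → already a tail → [13]
16 → extends → [13, 16]
17 → extends → [13, 16, 17]
24 → extends → [13, 16, 17, 24]
12 → replaces 13 → [12, 16, 17, 24]
6 → replaces 12 → [6, 16, 17, 24]
4 → replaces 6 → [4, 16, 17, 24]
4 → already a tail → [4, 16, 17, 24]
Length 4; one witness is 14, 16, 17, 24.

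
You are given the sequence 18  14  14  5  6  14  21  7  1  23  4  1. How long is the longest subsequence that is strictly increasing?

Track the smallest tail for each achievable length (strict):
18 → extends → [18]
14 → replaces 18 → [14]
14 → already a tail → [14]
5 → replaces 14 → [5]
6 → extends → [5, 6]
14 → extends → [5, 6, 14]
21 → extends → [5, 6, 14, 21]
7 → replaces 14 → [5, 6, 7, 21]
1 → replaces 5 → [1, 6, 7, 21]
23 → extends → [1, 6, 7, 21, 23]
4 → replaces 6 → [1, 4, 7, 21, 23]
1 → already a tail → [1, 4, 7, 21, 23]
Five tails, so the longest strictly increasing subsequence has length 5 (e.g. 5, 6, 14, 21, 23).

5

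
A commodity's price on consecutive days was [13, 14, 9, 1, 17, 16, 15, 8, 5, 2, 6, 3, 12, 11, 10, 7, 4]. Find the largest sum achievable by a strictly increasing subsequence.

44

Let S[i] be the best sum of a strictly increasing subsequence ending at i:
i:      1  2  3  4  5  6  7  8  9 10 11 12 13 14 15 16 17
a[i]:  13 14  9  1 17 16 15  8  5  2  6  3 12 11 10  7  4
S:     13 27  9  1 44 43 42  9  6  3 12  6 24 23 22 19 10
Maximum is 44 (e.g. 13 + 14 + 17).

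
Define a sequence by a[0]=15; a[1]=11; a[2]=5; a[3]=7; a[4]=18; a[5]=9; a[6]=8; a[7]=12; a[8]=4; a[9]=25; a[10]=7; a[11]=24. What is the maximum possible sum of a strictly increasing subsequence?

Let S[i] be the best sum of a strictly increasing subsequence ending at i:
i:      0  1  2  3  4  5  6  7  8  9 10 11
a[i]:  15 11  5  7 18  9  8 12  4 25  7 24
S:     15 11  5 12 33 21 20 33  4 58 12 57
Maximum is 58 (e.g. 5 + 7 + 9 + 12 + 25).

58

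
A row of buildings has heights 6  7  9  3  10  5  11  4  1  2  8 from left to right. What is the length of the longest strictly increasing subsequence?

5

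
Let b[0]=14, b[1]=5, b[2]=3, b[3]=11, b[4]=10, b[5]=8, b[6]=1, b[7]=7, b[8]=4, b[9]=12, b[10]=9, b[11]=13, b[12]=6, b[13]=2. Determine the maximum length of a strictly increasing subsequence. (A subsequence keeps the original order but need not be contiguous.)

4

Track the smallest tail for each achievable length (strict):
14 → extends → [14]
5 → replaces 14 → [5]
3 → replaces 5 → [3]
11 → extends → [3, 11]
10 → replaces 11 → [3, 10]
8 → replaces 10 → [3, 8]
1 → replaces 3 → [1, 8]
7 → replaces 8 → [1, 7]
4 → replaces 7 → [1, 4]
12 → extends → [1, 4, 12]
9 → replaces 12 → [1, 4, 9]
13 → extends → [1, 4, 9, 13]
6 → replaces 9 → [1, 4, 6, 13]
2 → replaces 4 → [1, 2, 6, 13]
Four tails, so the longest strictly increasing subsequence has length 4 (e.g. 5, 11, 12, 13).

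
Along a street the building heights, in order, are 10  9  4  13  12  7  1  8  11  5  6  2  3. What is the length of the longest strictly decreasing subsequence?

Negate each value so 'decreasing' becomes 'increasing', then run patience tails on the negated sequence:
-10 → extends → [-10]
-9 → extends → [-10, -9]
-4 → extends → [-10, -9, -4]
-13 → replaces -10 → [-13, -9, -4]
-12 → replaces -9 → [-13, -12, -4]
-7 → replaces -4 → [-13, -12, -7]
-1 → extends → [-13, -12, -7, -1]
-8 → replaces -7 → [-13, -12, -8, -1]
-11 → replaces -8 → [-13, -12, -11, -1]
-5 → replaces -1 → [-13, -12, -11, -5]
-6 → replaces -5 → [-13, -12, -11, -6]
-2 → extends → [-13, -12, -11, -6, -2]
-3 → replaces -2 → [-13, -12, -11, -6, -3]
Five tails, so the longest strictly decreasing subsequence of the original has length 5.

5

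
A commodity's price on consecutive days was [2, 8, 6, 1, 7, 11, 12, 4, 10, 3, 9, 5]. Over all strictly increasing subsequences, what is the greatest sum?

38

Let S[i] be the best sum of a strictly increasing subsequence ending at i:
i:      1  2  3  4  5  6  7  8  9 10 11 12
a[i]:   2  8  6  1  7 11 12  4 10  3  9  5
S:      2 10  8  1 15 26 38  6 25  5 24 11
Maximum is 38 (e.g. 2 + 6 + 7 + 11 + 12).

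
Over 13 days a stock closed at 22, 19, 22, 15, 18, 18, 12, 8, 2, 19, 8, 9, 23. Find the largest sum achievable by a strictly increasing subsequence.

75

Let S[i] be the best sum of a strictly increasing subsequence ending at i:
i:      1  2  3  4  5  6  7  8  9 10 11 12 13
a[i]:  22 19 22 15 18 18 12  8  2 19  8  9 23
S:     22 19 41 15 33 33 12  8  2 52 10 19 75
Maximum is 75 (e.g. 15 + 18 + 19 + 23).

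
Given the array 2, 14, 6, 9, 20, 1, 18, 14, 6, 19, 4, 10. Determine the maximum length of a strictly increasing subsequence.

Let dp[i] be the length of the longest such subsequence ending at index i:
i:      1  2  3  4  5  6  7  8  9 10 11 12
a[i]:   2 14  6  9 20  1 18 14  6 19  4 10
dp:     1  2  2  3  4  1  4  4  2  5  2  4
Maximum dp value is 5.

5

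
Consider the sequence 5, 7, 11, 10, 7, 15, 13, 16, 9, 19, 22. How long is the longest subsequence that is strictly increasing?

7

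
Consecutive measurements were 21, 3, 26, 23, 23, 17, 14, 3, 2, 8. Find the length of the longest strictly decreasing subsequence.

6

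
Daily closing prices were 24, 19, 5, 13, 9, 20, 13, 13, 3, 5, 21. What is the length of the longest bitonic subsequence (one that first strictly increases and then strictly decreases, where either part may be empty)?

inc[i] = longest strictly increasing subsequence ending at i; dec[i] = longest strictly decreasing subsequence starting at i:
i:      1  2  3  4  5  6  7  8  9 10 11
a[i]:  24 19  5 13  9 20 13 13  3  5 21
inc:    1  1  1  2  2  3  3  3  1  2  4
dec:    5  4  2  3  2  3  2  2  1  1  1
Best peak at i=1 (value 24): inc=1, dec=5, length 1+5−1 = 5.

5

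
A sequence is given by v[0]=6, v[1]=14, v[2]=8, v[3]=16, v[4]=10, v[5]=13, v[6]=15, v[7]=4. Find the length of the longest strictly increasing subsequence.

5

Track the smallest tail for each achievable length (strict):
6 → extends → [6]
14 → extends → [6, 14]
8 → replaces 14 → [6, 8]
16 → extends → [6, 8, 16]
10 → replaces 16 → [6, 8, 10]
13 → extends → [6, 8, 10, 13]
15 → extends → [6, 8, 10, 13, 15]
4 → replaces 6 → [4, 8, 10, 13, 15]
Five tails, so the longest strictly increasing subsequence has length 5 (e.g. 6, 8, 10, 13, 15).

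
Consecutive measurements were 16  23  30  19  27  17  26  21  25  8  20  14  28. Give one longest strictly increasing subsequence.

Patience tails give the LIS length; then backtrack through the dp parents:
16 → extends → [16]
23 → extends → [16, 23]
30 → extends → [16, 23, 30]
19 → replaces 23 → [16, 19, 30]
27 → replaces 30 → [16, 19, 27]
17 → replaces 19 → [16, 17, 27]
26 → replaces 27 → [16, 17, 26]
21 → replaces 26 → [16, 17, 21]
25 → extends → [16, 17, 21, 25]
8 → replaces 16 → [8, 17, 21, 25]
20 → replaces 21 → [8, 17, 20, 25]
14 → replaces 17 → [8, 14, 20, 25]
28 → extends → [8, 14, 20, 25, 28]
Length 5; one witness is 16, 19, 21, 25, 28.

16, 19, 21, 25, 28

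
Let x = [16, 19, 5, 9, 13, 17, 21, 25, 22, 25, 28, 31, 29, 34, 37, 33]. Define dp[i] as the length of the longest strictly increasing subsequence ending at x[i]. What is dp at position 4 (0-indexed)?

dp[i] = 1 + max{dp[j] : j<i, x[j]<x[i]} (or 1 if no such j):
i:      0  1  2  3  4  5  6  7  8  9 10 11 12 13 14 15
x[i]:  16 19  5  9 13 17 21 25 22 25 28 31 29 34 37 33
dp:     1  2  1  2  3  4  5  6  6  7  8  9  9 10 11 10
At index 4 the value is 3.

3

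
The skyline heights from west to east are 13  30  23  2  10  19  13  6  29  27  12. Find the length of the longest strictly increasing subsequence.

Track the smallest tail for each achievable length (strict):
13 → extends → [13]
30 → extends → [13, 30]
23 → replaces 30 → [13, 23]
2 → replaces 13 → [2, 23]
10 → replaces 23 → [2, 10]
19 → extends → [2, 10, 19]
13 → replaces 19 → [2, 10, 13]
6 → replaces 10 → [2, 6, 13]
29 → extends → [2, 6, 13, 29]
27 → replaces 29 → [2, 6, 13, 27]
12 → replaces 13 → [2, 6, 12, 27]
Four tails, so the longest strictly increasing subsequence has length 4 (e.g. 2, 10, 19, 29).

4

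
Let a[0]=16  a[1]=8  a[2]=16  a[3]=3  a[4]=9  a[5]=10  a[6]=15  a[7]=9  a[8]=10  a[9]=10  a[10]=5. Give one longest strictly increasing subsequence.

8, 9, 10, 15

Patience tails give the LIS length; then backtrack through the dp parents:
16 → extends → [16]
8 → replaces 16 → [8]
16 → extends → [8, 16]
3 → replaces 8 → [3, 16]
9 → replaces 16 → [3, 9]
10 → extends → [3, 9, 10]
15 → extends → [3, 9, 10, 15]
9 → already a tail → [3, 9, 10, 15]
10 → already a tail → [3, 9, 10, 15]
10 → already a tail → [3, 9, 10, 15]
5 → replaces 9 → [3, 5, 10, 15]
Length 4; one witness is 8, 9, 10, 15.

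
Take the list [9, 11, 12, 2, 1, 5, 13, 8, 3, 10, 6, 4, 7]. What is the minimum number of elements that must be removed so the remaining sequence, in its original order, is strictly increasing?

9

Fewest deletions = n − (longest strictly increasing subsequence).
i:      1  2  3  4  5  6  7  8  9 10 11 12 13
a[i]:   9 11 12  2  1  5 13  8  3 10  6  4  7
dp:     1  2  3  1  1  2  4  3  2  4  3  3  4
max dp = 4, so deletions = 13 − 4 = 9.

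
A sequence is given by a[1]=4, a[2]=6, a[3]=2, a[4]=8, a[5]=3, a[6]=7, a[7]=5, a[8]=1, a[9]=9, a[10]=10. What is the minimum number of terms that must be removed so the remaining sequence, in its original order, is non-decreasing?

Fewest deletions = n − (longest non-decreasing subsequence).
Patience tails:
4 → extends → [4]
6 → extends → [4, 6]
2 → replaces 4 → [2, 6]
8 → extends → [2, 6, 8]
3 → replaces 6 → [2, 3, 8]
7 → replaces 8 → [2, 3, 7]
5 → replaces 7 → [2, 3, 5]
1 → replaces 2 → [1, 3, 5]
9 → extends → [1, 3, 5, 9]
10 → extends → [1, 3, 5, 9, 10]
Longest non-decreasing subsequence has length 5, so deletions = 10 − 5 = 5.

5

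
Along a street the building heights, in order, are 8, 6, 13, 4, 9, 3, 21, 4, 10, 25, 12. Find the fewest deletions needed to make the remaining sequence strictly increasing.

Fewest deletions = n − (longest strictly increasing subsequence).
Patience tails:
8 → extends → [8]
6 → replaces 8 → [6]
13 → extends → [6, 13]
4 → replaces 6 → [4, 13]
9 → replaces 13 → [4, 9]
3 → replaces 4 → [3, 9]
21 → extends → [3, 9, 21]
4 → replaces 9 → [3, 4, 21]
10 → replaces 21 → [3, 4, 10]
25 → extends → [3, 4, 10, 25]
12 → replaces 25 → [3, 4, 10, 12]
Longest strictly increasing subsequence has length 4, so deletions = 11 − 4 = 7.

7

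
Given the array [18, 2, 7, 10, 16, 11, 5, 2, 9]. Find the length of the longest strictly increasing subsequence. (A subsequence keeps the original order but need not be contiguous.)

4

Track the smallest tail for each achievable length (strict):
18 → extends → [18]
2 → replaces 18 → [2]
7 → extends → [2, 7]
10 → extends → [2, 7, 10]
16 → extends → [2, 7, 10, 16]
11 → replaces 16 → [2, 7, 10, 11]
5 → replaces 7 → [2, 5, 10, 11]
2 → already a tail → [2, 5, 10, 11]
9 → replaces 10 → [2, 5, 9, 11]
Four tails, so the longest strictly increasing subsequence has length 4 (e.g. 2, 7, 10, 16).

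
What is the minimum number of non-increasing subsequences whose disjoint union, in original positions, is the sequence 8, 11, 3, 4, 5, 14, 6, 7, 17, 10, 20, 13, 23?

Place each on the leftmost legal pile:
8 → new pile 1 (tops now [8])
11 → new pile 2 (tops now [8, 11])
3 → pile 1 (tops now [3, 11])
4 → pile 2 (tops now [3, 4])
5 → new pile 3 (tops now [3, 4, 5])
14 → new pile 4 (tops now [3, 4, 5, 14])
6 → pile 4 (tops now [3, 4, 5, 6])
7 → new pile 5 (tops now [3, 4, 5, 6, 7])
17 → new pile 6 (tops now [3, 4, 5, 6, 7, 17])
10 → pile 6 (tops now [3, 4, 5, 6, 7, 10])
20 → new pile 7 (tops now [3, 4, 5, 6, 7, 10, 20])
13 → pile 7 (tops now [3, 4, 5, 6, 7, 10, 13])
23 → new pile 8 (tops now [3, 4, 5, 6, 7, 10, 13, 23])
Eight piles.

8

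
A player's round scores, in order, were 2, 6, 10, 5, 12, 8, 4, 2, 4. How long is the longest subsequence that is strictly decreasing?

4

Let dp[i] be the longest strictly decreasing subsequence ending at i:
i:      1  2  3  4  5  6  7  8  9
a[i]:   2  6 10  5 12  8  4  2  4
dp:     1  1  1  2  1  2  3  4  3
Maximum is 4.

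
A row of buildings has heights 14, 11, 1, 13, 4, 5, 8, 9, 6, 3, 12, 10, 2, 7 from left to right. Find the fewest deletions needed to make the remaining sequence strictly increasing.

8

Fewest deletions = n − (longest strictly increasing subsequence).
Patience tails:
14 → extends → [14]
11 → replaces 14 → [11]
1 → replaces 11 → [1]
13 → extends → [1, 13]
4 → replaces 13 → [1, 4]
5 → extends → [1, 4, 5]
8 → extends → [1, 4, 5, 8]
9 → extends → [1, 4, 5, 8, 9]
6 → replaces 8 → [1, 4, 5, 6, 9]
3 → replaces 4 → [1, 3, 5, 6, 9]
12 → extends → [1, 3, 5, 6, 9, 12]
10 → replaces 12 → [1, 3, 5, 6, 9, 10]
2 → replaces 3 → [1, 2, 5, 6, 9, 10]
7 → replaces 9 → [1, 2, 5, 6, 7, 10]
Longest strictly increasing subsequence has length 6, so deletions = 14 − 6 = 8.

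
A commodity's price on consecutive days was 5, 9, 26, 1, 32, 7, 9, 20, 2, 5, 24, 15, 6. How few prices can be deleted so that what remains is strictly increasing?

8

Fewest deletions = n − (longest strictly increasing subsequence).
i:      1  2  3  4  5  6  7  8  9 10 11 12 13
a[i]:   5  9 26  1 32  7  9 20  2  5 24 15  6
dp:     1  2  3  1  4  2  3  4  2  3  5  4  4
max dp = 5, so deletions = 13 − 5 = 8.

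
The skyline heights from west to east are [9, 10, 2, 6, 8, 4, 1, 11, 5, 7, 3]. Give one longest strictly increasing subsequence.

Patience tails give the LIS length; then backtrack through the dp parents:
9 → extends → [9]
10 → extends → [9, 10]
2 → replaces 9 → [2, 10]
6 → replaces 10 → [2, 6]
8 → extends → [2, 6, 8]
4 → replaces 6 → [2, 4, 8]
1 → replaces 2 → [1, 4, 8]
11 → extends → [1, 4, 8, 11]
5 → replaces 8 → [1, 4, 5, 11]
7 → replaces 11 → [1, 4, 5, 7]
3 → replaces 4 → [1, 3, 5, 7]
Length 4; one witness is 2, 6, 8, 11.

2, 6, 8, 11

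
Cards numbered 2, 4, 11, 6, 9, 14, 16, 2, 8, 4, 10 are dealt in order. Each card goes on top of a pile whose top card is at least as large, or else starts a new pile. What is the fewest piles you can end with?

Place each on the leftmost legal pile:
2 → new pile 1 (tops now [2])
4 → new pile 2 (tops now [2, 4])
11 → new pile 3 (tops now [2, 4, 11])
6 → pile 3 (tops now [2, 4, 6])
9 → new pile 4 (tops now [2, 4, 6, 9])
14 → new pile 5 (tops now [2, 4, 6, 9, 14])
16 → new pile 6 (tops now [2, 4, 6, 9, 14, 16])
2 → pile 1 (tops now [2, 4, 6, 9, 14, 16])
8 → pile 4 (tops now [2, 4, 6, 8, 14, 16])
4 → pile 2 (tops now [2, 4, 6, 8, 14, 16])
10 → pile 5 (tops now [2, 4, 6, 8, 10, 16])
Six piles.

6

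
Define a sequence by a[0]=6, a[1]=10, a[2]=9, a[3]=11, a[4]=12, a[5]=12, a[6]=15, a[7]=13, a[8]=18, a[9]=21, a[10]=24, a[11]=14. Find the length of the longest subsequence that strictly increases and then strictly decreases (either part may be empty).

inc[i] = longest strictly increasing subsequence ending at i; dec[i] = longest strictly decreasing subsequence starting at i:
i:      0  1  2  3  4  5  6  7  8  9 10 11
a[i]:   6 10  9 11 12 12 15 13 18 21 24 14
inc:    1  2  2  3  4  4  5  5  6  7  8  6
dec:    1  2  1  1  1  1  2  1  2  2  2  1
Best peak at i=10 (value 24): inc=8, dec=2, length 8+2−1 = 9.

9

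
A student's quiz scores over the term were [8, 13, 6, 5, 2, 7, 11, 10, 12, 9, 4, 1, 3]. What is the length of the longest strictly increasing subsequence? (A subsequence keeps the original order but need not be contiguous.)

4

Track the smallest tail for each achievable length (strict):
8 → extends → [8]
13 → extends → [8, 13]
6 → replaces 8 → [6, 13]
5 → replaces 6 → [5, 13]
2 → replaces 5 → [2, 13]
7 → replaces 13 → [2, 7]
11 → extends → [2, 7, 11]
10 → replaces 11 → [2, 7, 10]
12 → extends → [2, 7, 10, 12]
9 → replaces 10 → [2, 7, 9, 12]
4 → replaces 7 → [2, 4, 9, 12]
1 → replaces 2 → [1, 4, 9, 12]
3 → replaces 4 → [1, 3, 9, 12]
Four tails, so the longest strictly increasing subsequence has length 4 (e.g. 6, 7, 11, 12).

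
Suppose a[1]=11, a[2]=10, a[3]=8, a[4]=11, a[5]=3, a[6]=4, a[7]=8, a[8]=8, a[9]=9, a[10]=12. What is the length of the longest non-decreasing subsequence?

6

Let dp[i] be the length of the longest such subsequence ending at index i:
i:      1  2  3  4  5  6  7  8  9 10
a[i]:  11 10  8 11  3  4  8  8  9 12
dp:     1  1  1  2  1  2  3  4  5  6
Maximum dp value is 6.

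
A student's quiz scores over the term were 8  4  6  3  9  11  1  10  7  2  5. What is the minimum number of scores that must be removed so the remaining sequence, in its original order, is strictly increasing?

7

Fewest deletions = n − (longest strictly increasing subsequence).
i:      1  2  3  4  5  6  7  8  9 10 11
a[i]:   8  4  6  3  9 11  1 10  7  2  5
dp:     1  1  2  1  3  4  1  4  3  2  3
max dp = 4, so deletions = 11 − 4 = 7.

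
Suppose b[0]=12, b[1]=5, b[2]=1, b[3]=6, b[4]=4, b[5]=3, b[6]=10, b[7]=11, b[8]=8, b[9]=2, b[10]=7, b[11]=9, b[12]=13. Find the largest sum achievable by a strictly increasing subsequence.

45

Let S[i] be the best sum of a strictly increasing subsequence ending at i:
i:      0  1  2  3  4  5  6  7  8  9 10 11 12
b[i]:  12  5  1  6  4  3 10 11  8  2  7  9 13
S:     12  5  1 11  5  4 21 32 19  3 18 28 45
Maximum is 45 (e.g. 5 + 6 + 10 + 11 + 13).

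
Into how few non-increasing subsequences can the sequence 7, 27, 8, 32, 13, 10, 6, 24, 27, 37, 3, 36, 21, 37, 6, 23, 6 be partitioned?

Place each on the leftmost legal pile:
7 → new pile 1 (tops now [7])
27 → new pile 2 (tops now [7, 27])
8 → pile 2 (tops now [7, 8])
32 → new pile 3 (tops now [7, 8, 32])
13 → pile 3 (tops now [7, 8, 13])
10 → pile 3 (tops now [7, 8, 10])
6 → pile 1 (tops now [6, 8, 10])
24 → new pile 4 (tops now [6, 8, 10, 24])
27 → new pile 5 (tops now [6, 8, 10, 24, 27])
37 → new pile 6 (tops now [6, 8, 10, 24, 27, 37])
3 → pile 1 (tops now [3, 8, 10, 24, 27, 37])
36 → pile 6 (tops now [3, 8, 10, 24, 27, 36])
21 → pile 4 (tops now [3, 8, 10, 21, 27, 36])
37 → new pile 7 (tops now [3, 8, 10, 21, 27, 36, 37])
6 → pile 2 (tops now [3, 6, 10, 21, 27, 36, 37])
23 → pile 5 (tops now [3, 6, 10, 21, 23, 36, 37])
6 → pile 2 (tops now [3, 6, 10, 21, 23, 36, 37])
Seven piles.

7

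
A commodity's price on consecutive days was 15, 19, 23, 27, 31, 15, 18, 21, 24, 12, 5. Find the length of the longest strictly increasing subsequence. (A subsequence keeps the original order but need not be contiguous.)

5

Track the smallest tail for each achievable length (strict):
15 → extends → [15]
19 → extends → [15, 19]
23 → extends → [15, 19, 23]
27 → extends → [15, 19, 23, 27]
31 → extends → [15, 19, 23, 27, 31]
15 → already a tail → [15, 19, 23, 27, 31]
18 → replaces 19 → [15, 18, 23, 27, 31]
21 → replaces 23 → [15, 18, 21, 27, 31]
24 → replaces 27 → [15, 18, 21, 24, 31]
12 → replaces 15 → [12, 18, 21, 24, 31]
5 → replaces 12 → [5, 18, 21, 24, 31]
Five tails, so the longest strictly increasing subsequence has length 5 (e.g. 15, 19, 23, 27, 31).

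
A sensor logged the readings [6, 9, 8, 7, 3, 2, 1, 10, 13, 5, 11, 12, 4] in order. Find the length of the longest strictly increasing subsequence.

5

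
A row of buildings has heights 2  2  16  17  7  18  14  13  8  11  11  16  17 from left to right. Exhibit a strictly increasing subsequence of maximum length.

Patience tails give the LIS length; then backtrack through the dp parents:
2 → extends → [2]
2 → already a tail → [2]
16 → extends → [2, 16]
17 → extends → [2, 16, 17]
7 → replaces 16 → [2, 7, 17]
18 → extends → [2, 7, 17, 18]
14 → replaces 17 → [2, 7, 14, 18]
13 → replaces 14 → [2, 7, 13, 18]
8 → replaces 13 → [2, 7, 8, 18]
11 → replaces 18 → [2, 7, 8, 11]
11 → already a tail → [2, 7, 8, 11]
16 → extends → [2, 7, 8, 11, 16]
17 → extends → [2, 7, 8, 11, 16, 17]
Length 6; one witness is 2, 7, 8, 11, 16, 17.

2, 7, 8, 11, 16, 17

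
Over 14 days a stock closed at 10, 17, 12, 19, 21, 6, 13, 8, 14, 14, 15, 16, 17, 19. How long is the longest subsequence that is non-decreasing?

Track the smallest tail for each achievable length (allowing ties):
10 → extends → [10]
17 → extends → [10, 17]
12 → replaces 17 → [10, 12]
19 → extends → [10, 12, 19]
21 → extends → [10, 12, 19, 21]
6 → replaces 10 → [6, 12, 19, 21]
13 → replaces 19 → [6, 12, 13, 21]
8 → replaces 12 → [6, 8, 13, 21]
14 → replaces 21 → [6, 8, 13, 14]
14 → extends → [6, 8, 13, 14, 14]
15 → extends → [6, 8, 13, 14, 14, 15]
16 → extends → [6, 8, 13, 14, 14, 15, 16]
17 → extends → [6, 8, 13, 14, 14, 15, 16, 17]
19 → extends → [6, 8, 13, 14, 14, 15, 16, 17, 19]
Nine tails, so the longest non-decreasing subsequence has length 9 (e.g. 10, 12, 13, 14, 14, 15, 16, 17, 19).

9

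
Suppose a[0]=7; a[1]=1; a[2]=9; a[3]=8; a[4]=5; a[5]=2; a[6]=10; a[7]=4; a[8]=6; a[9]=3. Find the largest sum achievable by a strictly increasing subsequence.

26

Let S[i] be the best sum of a strictly increasing subsequence ending at i:
i:      0  1  2  3  4  5  6  7  8  9
a[i]:   7  1  9  8  5  2 10  4  6  3
S:      7  1 16 15  6  3 26  7 13  6
Maximum is 26 (e.g. 7 + 9 + 10).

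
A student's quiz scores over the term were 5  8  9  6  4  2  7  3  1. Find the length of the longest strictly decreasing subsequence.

5

Negate each value so 'decreasing' becomes 'increasing', then run patience tails on the negated sequence:
-5 → extends → [-5]
-8 → replaces -5 → [-8]
-9 → replaces -8 → [-9]
-6 → extends → [-9, -6]
-4 → extends → [-9, -6, -4]
-2 → extends → [-9, -6, -4, -2]
-7 → replaces -6 → [-9, -7, -4, -2]
-3 → replaces -2 → [-9, -7, -4, -3]
-1 → extends → [-9, -7, -4, -3, -1]
Five tails, so the longest strictly decreasing subsequence of the original has length 5.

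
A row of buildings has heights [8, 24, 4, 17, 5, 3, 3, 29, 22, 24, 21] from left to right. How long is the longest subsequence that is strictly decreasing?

4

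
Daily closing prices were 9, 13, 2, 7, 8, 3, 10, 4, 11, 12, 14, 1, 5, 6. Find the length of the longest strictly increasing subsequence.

Track the smallest tail for each achievable length (strict):
9 → extends → [9]
13 → extends → [9, 13]
2 → replaces 9 → [2, 13]
7 → replaces 13 → [2, 7]
8 → extends → [2, 7, 8]
3 → replaces 7 → [2, 3, 8]
10 → extends → [2, 3, 8, 10]
4 → replaces 8 → [2, 3, 4, 10]
11 → extends → [2, 3, 4, 10, 11]
12 → extends → [2, 3, 4, 10, 11, 12]
14 → extends → [2, 3, 4, 10, 11, 12, 14]
1 → replaces 2 → [1, 3, 4, 10, 11, 12, 14]
5 → replaces 10 → [1, 3, 4, 5, 11, 12, 14]
6 → replaces 11 → [1, 3, 4, 5, 6, 12, 14]
Seven tails, so the longest strictly increasing subsequence has length 7 (e.g. 2, 7, 8, 10, 11, 12, 14).

7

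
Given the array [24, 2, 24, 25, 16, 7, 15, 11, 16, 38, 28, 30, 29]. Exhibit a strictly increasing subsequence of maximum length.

2, 7, 15, 16, 28, 30

Patience tails give the LIS length; then backtrack through the dp parents:
24 → extends → [24]
2 → replaces 24 → [2]
24 → extends → [2, 24]
25 → extends → [2, 24, 25]
16 → replaces 24 → [2, 16, 25]
7 → replaces 16 → [2, 7, 25]
15 → replaces 25 → [2, 7, 15]
11 → replaces 15 → [2, 7, 11]
16 → extends → [2, 7, 11, 16]
38 → extends → [2, 7, 11, 16, 38]
28 → replaces 38 → [2, 7, 11, 16, 28]
30 → extends → [2, 7, 11, 16, 28, 30]
29 → replaces 30 → [2, 7, 11, 16, 28, 29]
Length 6; one witness is 2, 7, 15, 16, 28, 30.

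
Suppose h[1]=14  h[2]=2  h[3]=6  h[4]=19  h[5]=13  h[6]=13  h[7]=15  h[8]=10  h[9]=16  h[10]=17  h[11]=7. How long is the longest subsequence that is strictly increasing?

6

Let dp[i] be the length of the longest such subsequence ending at index i:
i:      1  2  3  4  5  6  7  8  9 10 11
h[i]:  14  2  6 19 13 13 15 10 16 17  7
dp:     1  1  2  3  3  3  4  3  5  6  3
Maximum dp value is 6.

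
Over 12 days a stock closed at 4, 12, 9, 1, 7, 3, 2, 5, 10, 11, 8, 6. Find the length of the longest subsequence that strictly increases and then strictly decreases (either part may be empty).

7

inc[i] = longest strictly increasing subsequence ending at i; dec[i] = longest strictly decreasing subsequence starting at i:
i:      1  2  3  4  5  6  7  8  9 10 11 12
a[i]:   4 12  9  1  7  3  2  5 10 11  8  6
inc:    1  2  2  1  2  2  2  3  4  5  4  4
dec:    3  5  4  1  3  2  1  1  3  3  2  1
Best peak at i=10 (value 11): inc=5, dec=3, length 5+3−1 = 7.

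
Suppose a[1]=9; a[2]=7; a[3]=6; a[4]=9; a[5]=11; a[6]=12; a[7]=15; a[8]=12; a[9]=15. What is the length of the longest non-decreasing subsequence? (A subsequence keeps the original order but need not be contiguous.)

6

Track the smallest tail for each achievable length (allowing ties):
9 → extends → [9]
7 → replaces 9 → [7]
6 → replaces 7 → [6]
9 → extends → [6, 9]
11 → extends → [6, 9, 11]
12 → extends → [6, 9, 11, 12]
15 → extends → [6, 9, 11, 12, 15]
12 → replaces 15 → [6, 9, 11, 12, 12]
15 → extends → [6, 9, 11, 12, 12, 15]
Six tails, so the longest non-decreasing subsequence has length 6 (e.g. 9, 9, 11, 12, 15, 15).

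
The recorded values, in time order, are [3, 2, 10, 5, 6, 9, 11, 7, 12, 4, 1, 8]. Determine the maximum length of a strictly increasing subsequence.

6

Let dp[i] be the length of the longest such subsequence ending at index i:
i:      1  2  3  4  5  6  7  8  9 10 11 12
a[i]:   3  2 10  5  6  9 11  7 12  4  1  8
dp:     1  1  2  2  3  4  5  4  6  2  1  5
Maximum dp value is 6.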